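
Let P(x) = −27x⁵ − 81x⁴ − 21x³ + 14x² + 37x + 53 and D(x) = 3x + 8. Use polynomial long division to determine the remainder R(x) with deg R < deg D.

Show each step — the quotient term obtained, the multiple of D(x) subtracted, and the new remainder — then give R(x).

R(x) = −3

Step 1: lead(−27x⁵ − 81x⁴ − 21x³ + 14x² + 37x + 53) ÷ lead(D) = −27x⁵ ÷ 3x = −9x⁴. Subtract (−9x⁴)·D = −27x⁵ − 72x⁴. Remainder: −9x⁴ − 21x³ + 14x² + 37x + 53.
Step 2: lead(−9x⁴ − 21x³ + 14x² + 37x + 53) ÷ lead(D) = −9x⁴ ÷ 3x = −3x³. Subtract (−3x³)·D = −9x⁴ − 24x³. Remainder: 3x³ + 14x² + 37x + 53.
Step 3: lead(3x³ + 14x² + 37x + 53) ÷ lead(D) = 3x³ ÷ 3x = x². Subtract (x²)·D = 3x³ + 8x². Remainder: 6x² + 37x + 53.
Step 4: lead(6x² + 37x + 53) ÷ lead(D) = 6x² ÷ 3x = 2x. Subtract (2x)·D = 6x² + 16x. Remainder: 21x + 53.
Step 5: lead(21x + 53) ÷ lead(D) = 21x ÷ 3x = 7. Subtract (7)·D = 21x + 56. Remainder: −3.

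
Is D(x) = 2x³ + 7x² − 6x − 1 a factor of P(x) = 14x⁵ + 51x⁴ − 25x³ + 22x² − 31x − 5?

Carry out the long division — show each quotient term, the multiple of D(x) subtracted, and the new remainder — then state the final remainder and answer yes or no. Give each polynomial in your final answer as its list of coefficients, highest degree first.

Step 1: lead(14x⁵ + 51x⁴ − 25x³ + 22x² − 31x − 5) ÷ lead(D) = 14x⁵ ÷ 2x³ = 7x². Subtract (7x²)·D = 14x⁵ + 49x⁴ − 42x³ − 7x². Remainder: 2x⁴ + 17x³ + 29x² − 31x − 5.
Step 2: lead(2x⁴ + 17x³ + 29x² − 31x − 5) ÷ lead(D) = 2x⁴ ÷ 2x³ = x. Subtract (x)·D = 2x⁴ + 7x³ − 6x² − x. Remainder: 10x³ + 35x² − 30x − 5.
Step 3: lead(10x³ + 35x² − 30x − 5) ÷ lead(D) = 10x³ ÷ 2x³ = 5. Subtract (5)·D = 10x³ + 35x² − 30x − 5. Remainder: 0.

R = [0], so D(x) is a factor of P(x). yes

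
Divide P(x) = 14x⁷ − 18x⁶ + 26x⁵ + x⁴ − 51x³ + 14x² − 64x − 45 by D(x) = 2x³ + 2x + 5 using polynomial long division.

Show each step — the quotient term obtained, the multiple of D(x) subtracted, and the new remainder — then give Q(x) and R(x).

Step 1: lead(14x⁷ − 18x⁶ + 26x⁵ + x⁴ − 51x³ + 14x² − 64x − 45) ÷ lead(D) = 14x⁷ ÷ 2x³ = 7x⁴. Subtract (7x⁴)·D = 14x⁷ + 14x⁵ + 35x⁴. Remainder: −18x⁶ + 12x⁵ − 34x⁴ − 51x³ + 14x² − 64x − 45.
Step 2: lead(−18x⁶ + 12x⁵ − 34x⁴ − 51x³ + 14x² − 64x − 45) ÷ lead(D) = −18x⁶ ÷ 2x³ = −9x³. Subtract (−9x³)·D = −18x⁶ − 18x⁴ − 45x³. Remainder: 12x⁵ − 16x⁴ − 6x³ + 14x² − 64x − 45.
Step 3: lead(12x⁵ − 16x⁴ − 6x³ + 14x² − 64x − 45) ÷ lead(D) = 12x⁵ ÷ 2x³ = 6x². Subtract (6x²)·D = 12x⁵ + 12x³ + 30x². Remainder: −16x⁴ − 18x³ − 16x² − 64x − 45.
Step 4: lead(−16x⁴ − 18x³ − 16x² − 64x − 45) ÷ lead(D) = −16x⁴ ÷ 2x³ = −8x. Subtract (−8x)·D = −16x⁴ − 16x² − 40x. Remainder: −18x³ − 24x − 45.
Step 5: lead(−18x³ − 24x − 45) ÷ lead(D) = −18x³ ÷ 2x³ = −9. Subtract (−9)·D = −18x³ − 18x − 45. Remainder: −6x.

Q(x) = 7x⁴ − 9x³ + 6x² − 8x − 9; R(x) = −6x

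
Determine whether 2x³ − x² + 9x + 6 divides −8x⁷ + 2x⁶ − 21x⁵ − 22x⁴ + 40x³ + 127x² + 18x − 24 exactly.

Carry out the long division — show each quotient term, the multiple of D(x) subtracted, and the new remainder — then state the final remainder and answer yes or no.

R(x) = 0, so D(x) is a factor of P(x). yes

Step 1: lead(−8x⁷ + 2x⁶ − 21x⁵ − 22x⁴ + 40x³ + 127x² + 18x − 24) ÷ lead(D) = −8x⁷ ÷ 2x³ = −4x⁴. Subtract (−4x⁴)·D = −8x⁷ + 4x⁶ − 36x⁵ − 24x⁴. Remainder: −2x⁶ + 15x⁵ + 2x⁴ + 40x³ + 127x² + 18x − 24.
Step 2: lead(−2x⁶ + 15x⁵ + 2x⁴ + 40x³ + 127x² + 18x − 24) ÷ lead(D) = −2x⁶ ÷ 2x³ = −x³. Subtract (−x³)·D = −2x⁶ + x⁵ − 9x⁴ − 6x³. Remainder: 14x⁵ + 11x⁴ + 46x³ + 127x² + 18x − 24.
Step 3: lead(14x⁵ + 11x⁴ + 46x³ + 127x² + 18x − 24) ÷ lead(D) = 14x⁵ ÷ 2x³ = 7x². Subtract (7x²)·D = 14x⁵ − 7x⁴ + 63x³ + 42x². Remainder: 18x⁴ − 17x³ + 85x² + 18x − 24.
Step 4: lead(18x⁴ − 17x³ + 85x² + 18x − 24) ÷ lead(D) = 18x⁴ ÷ 2x³ = 9x. Subtract (9x)·D = 18x⁴ − 9x³ + 81x² + 54x. Remainder: −8x³ + 4x² − 36x − 24.
Step 5: lead(−8x³ + 4x² − 36x − 24) ÷ lead(D) = −8x³ ÷ 2x³ = −4. Subtract (−4)·D = −8x³ + 4x² − 36x − 24. Remainder: 0.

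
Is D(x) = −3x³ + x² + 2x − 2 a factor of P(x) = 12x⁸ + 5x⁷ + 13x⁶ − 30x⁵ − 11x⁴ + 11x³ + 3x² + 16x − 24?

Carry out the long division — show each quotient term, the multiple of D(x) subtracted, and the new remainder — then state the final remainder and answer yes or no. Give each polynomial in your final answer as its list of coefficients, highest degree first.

Step 1: lead(12x⁸ + 5x⁷ + 13x⁶ − 30x⁵ − 11x⁴ + 11x³ + 3x² + 16x − 24) ÷ lead(D) = 12x⁸ ÷ −3x³ = −4x⁵. Subtract (−4x⁵)·D = 12x⁸ − 4x⁷ − 8x⁶ + 8x⁵. Remainder: 9x⁷ + 21x⁶ − 38x⁵ − 11x⁴ + 11x³ + 3x² + 16x − 24.
Step 2: lead(9x⁷ + 21x⁶ − 38x⁵ − 11x⁴ + 11x³ + 3x² + 16x − 24) ÷ lead(D) = 9x⁷ ÷ −3x³ = −3x⁴. Subtract (−3x⁴)·D = 9x⁷ − 3x⁶ − 6x⁵ + 6x⁴. Remainder: 24x⁶ − 32x⁵ − 17x⁴ + 11x³ + 3x² + 16x − 24.
Step 3: lead(24x⁶ − 32x⁵ − 17x⁴ + 11x³ + 3x² + 16x − 24) ÷ lead(D) = 24x⁶ ÷ −3x³ = −8x³. Subtract (−8x³)·D = 24x⁶ − 8x⁵ − 16x⁴ + 16x³. Remainder: −24x⁵ − x⁴ − 5x³ + 3x² + 16x − 24.
Step 4: lead(−24x⁵ − x⁴ − 5x³ + 3x² + 16x − 24) ÷ lead(D) = −24x⁵ ÷ −3x³ = 8x². Subtract (8x²)·D = −24x⁵ + 8x⁴ + 16x³ − 16x². Remainder: −9x⁴ − 21x³ + 19x² + 16x − 24.
Step 5: lead(−9x⁴ − 21x³ + 19x² + 16x − 24) ÷ lead(D) = −9x⁴ ÷ −3x³ = 3x. Subtract (3x)·D = −9x⁴ + 3x³ + 6x² − 6x. Remainder: −24x³ + 13x² + 22x − 24.
Step 6: lead(−24x³ + 13x² + 22x − 24) ÷ lead(D) = −24x³ ÷ −3x³ = 8. Subtract (8)·D = −24x³ + 8x² + 16x − 16. Remainder: 5x² + 6x − 8.

R = [5, 6, -8], so D(x) is not a factor of P(x). no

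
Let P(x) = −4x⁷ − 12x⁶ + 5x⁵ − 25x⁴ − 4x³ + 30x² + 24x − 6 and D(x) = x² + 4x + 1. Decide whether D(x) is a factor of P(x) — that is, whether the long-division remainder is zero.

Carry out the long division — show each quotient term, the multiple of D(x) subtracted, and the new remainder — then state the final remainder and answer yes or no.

Step 1: lead(−4x⁷ − 12x⁶ + 5x⁵ − 25x⁴ − 4x³ + 30x² + 24x − 6) ÷ lead(D) = −4x⁷ ÷ x² = −4x⁵. Subtract (−4x⁵)·D = −4x⁷ − 16x⁶ − 4x⁵. Remainder: 4x⁶ + 9x⁵ − 25x⁴ − 4x³ + 30x² + 24x − 6.
Step 2: lead(4x⁶ + 9x⁵ − 25x⁴ − 4x³ + 30x² + 24x − 6) ÷ lead(D) = 4x⁶ ÷ x² = 4x⁴. Subtract (4x⁴)·D = 4x⁶ + 16x⁵ + 4x⁴. Remainder: −7x⁵ − 29x⁴ − 4x³ + 30x² + 24x − 6.
Step 3: lead(−7x⁵ − 29x⁴ − 4x³ + 30x² + 24x − 6) ÷ lead(D) = −7x⁵ ÷ x² = −7x³. Subtract (−7x³)·D = −7x⁵ − 28x⁴ − 7x³. Remainder: −x⁴ + 3x³ + 30x² + 24x − 6.
Step 4: lead(−x⁴ + 3x³ + 30x² + 24x − 6) ÷ lead(D) = −x⁴ ÷ x² = −x². Subtract (−x²)·D = −x⁴ − 4x³ − x². Remainder: 7x³ + 31x² + 24x − 6.
Step 5: lead(7x³ + 31x² + 24x − 6) ÷ lead(D) = 7x³ ÷ x² = 7x. Subtract (7x)·D = 7x³ + 28x² + 7x. Remainder: 3x² + 17x − 6.
Step 6: lead(3x² + 17x − 6) ÷ lead(D) = 3x² ÷ x² = 3. Subtract (3)·D = 3x² + 12x + 3. Remainder: 5x − 9.

R(x) = 5x − 9, so D(x) is not a factor of P(x). no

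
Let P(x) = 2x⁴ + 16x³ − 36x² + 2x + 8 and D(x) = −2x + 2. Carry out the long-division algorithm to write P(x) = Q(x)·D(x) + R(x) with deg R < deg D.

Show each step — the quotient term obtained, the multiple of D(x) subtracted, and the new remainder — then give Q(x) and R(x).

Q(x) = −x³ − 9x² + 9x + 8; R(x) = −8

Step 1: lead(2x⁴ + 16x³ − 36x² + 2x + 8) ÷ lead(D) = 2x⁴ ÷ −2x = −x³. Subtract (−x³)·D = 2x⁴ − 2x³. Remainder: 18x³ − 36x² + 2x + 8.
Step 2: lead(18x³ − 36x² + 2x + 8) ÷ lead(D) = 18x³ ÷ −2x = −9x². Subtract (−9x²)·D = 18x³ − 18x². Remainder: −18x² + 2x + 8.
Step 3: lead(−18x² + 2x + 8) ÷ lead(D) = −18x² ÷ −2x = 9x. Subtract (9x)·D = −18x² + 18x. Remainder: −16x + 8.
Step 4: lead(−16x + 8) ÷ lead(D) = −16x ÷ −2x = 8. Subtract (8)·D = −16x + 16. Remainder: −8.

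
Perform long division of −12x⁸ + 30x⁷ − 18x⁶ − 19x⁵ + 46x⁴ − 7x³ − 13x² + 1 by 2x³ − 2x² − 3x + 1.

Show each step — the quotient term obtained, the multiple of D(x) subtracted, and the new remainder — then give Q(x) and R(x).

Q(x) = −6x⁵ + 9x⁴ − 9x³ − 2x² + 3x + 1; R(x) = 0

Step 1: lead(−12x⁸ + 30x⁷ − 18x⁶ − 19x⁵ + 46x⁴ − 7x³ − 13x² + 1) ÷ lead(D) = −12x⁸ ÷ 2x³ = −6x⁵. Subtract (−6x⁵)·D = −12x⁸ + 12x⁷ + 18x⁶ − 6x⁵. Remainder: 18x⁷ − 36x⁶ − 13x⁵ + 46x⁴ − 7x³ − 13x² + 1.
Step 2: lead(18x⁷ − 36x⁶ − 13x⁵ + 46x⁴ − 7x³ − 13x² + 1) ÷ lead(D) = 18x⁷ ÷ 2x³ = 9x⁴. Subtract (9x⁴)·D = 18x⁷ − 18x⁶ − 27x⁵ + 9x⁴. Remainder: −18x⁶ + 14x⁵ + 37x⁴ − 7x³ − 13x² + 1.
Step 3: lead(−18x⁶ + 14x⁵ + 37x⁴ − 7x³ − 13x² + 1) ÷ lead(D) = −18x⁶ ÷ 2x³ = −9x³. Subtract (−9x³)·D = −18x⁶ + 18x⁵ + 27x⁴ − 9x³. Remainder: −4x⁵ + 10x⁴ + 2x³ − 13x² + 1.
Step 4: lead(−4x⁵ + 10x⁴ + 2x³ − 13x² + 1) ÷ lead(D) = −4x⁵ ÷ 2x³ = −2x². Subtract (−2x²)·D = −4x⁵ + 4x⁴ + 6x³ − 2x². Remainder: 6x⁴ − 4x³ − 11x² + 1.
Step 5: lead(6x⁴ − 4x³ − 11x² + 1) ÷ lead(D) = 6x⁴ ÷ 2x³ = 3x. Subtract (3x)·D = 6x⁴ − 6x³ − 9x² + 3x. Remainder: 2x³ − 2x² − 3x + 1.
Step 6: lead(2x³ − 2x² − 3x + 1) ÷ lead(D) = 2x³ ÷ 2x³ = 1. Subtract (1)·D = 2x³ − 2x² − 3x + 1. Remainder: 0.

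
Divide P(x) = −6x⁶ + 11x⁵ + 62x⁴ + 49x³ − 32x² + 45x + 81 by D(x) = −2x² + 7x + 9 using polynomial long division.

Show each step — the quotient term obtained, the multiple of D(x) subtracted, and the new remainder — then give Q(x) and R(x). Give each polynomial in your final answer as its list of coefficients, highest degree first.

Step 1: lead(−6x⁶ + 11x⁵ + 62x⁴ + 49x³ − 32x² + 45x + 81) ÷ lead(D) = −6x⁶ ÷ −2x² = 3x⁴. Subtract (3x⁴)·D = −6x⁶ + 21x⁵ + 27x⁴. Remainder: −10x⁵ + 35x⁴ + 49x³ − 32x² + 45x + 81.
Step 2: lead(−10x⁵ + 35x⁴ + 49x³ − 32x² + 45x + 81) ÷ lead(D) = −10x⁵ ÷ −2x² = 5x³. Subtract (5x³)·D = −10x⁵ + 35x⁴ + 45x³. Remainder: 4x³ − 32x² + 45x + 81.
Step 3: lead(4x³ − 32x² + 45x + 81) ÷ lead(D) = 4x³ ÷ −2x² = −2x. Subtract (−2x)·D = 4x³ − 14x² − 18x. Remainder: −18x² + 63x + 81.
Step 4: lead(−18x² + 63x + 81) ÷ lead(D) = −18x² ÷ −2x² = 9. Subtract (9)·D = −18x² + 63x + 81. Remainder: 0.

Q = [3, 5, 0, -2, 9]; R = [0]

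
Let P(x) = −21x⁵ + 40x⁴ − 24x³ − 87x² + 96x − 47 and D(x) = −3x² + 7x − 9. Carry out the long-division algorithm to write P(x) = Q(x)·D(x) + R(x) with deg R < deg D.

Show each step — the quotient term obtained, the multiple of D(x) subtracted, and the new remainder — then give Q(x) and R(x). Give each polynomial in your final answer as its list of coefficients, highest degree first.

Q = [7, 3, -6, 6]; R = [7]

Step 1: lead(−21x⁵ + 40x⁴ − 24x³ − 87x² + 96x − 47) ÷ lead(D) = −21x⁵ ÷ −3x² = 7x³. Subtract (7x³)·D = −21x⁵ + 49x⁴ − 63x³. Remainder: −9x⁴ + 39x³ − 87x² + 96x − 47.
Step 2: lead(−9x⁴ + 39x³ − 87x² + 96x − 47) ÷ lead(D) = −9x⁴ ÷ −3x² = 3x². Subtract (3x²)·D = −9x⁴ + 21x³ − 27x². Remainder: 18x³ − 60x² + 96x − 47.
Step 3: lead(18x³ − 60x² + 96x − 47) ÷ lead(D) = 18x³ ÷ −3x² = −6x. Subtract (−6x)·D = 18x³ − 42x² + 54x. Remainder: −18x² + 42x − 47.
Step 4: lead(−18x² + 42x − 47) ÷ lead(D) = −18x² ÷ −3x² = 6. Subtract (6)·D = −18x² + 42x − 54. Remainder: 7.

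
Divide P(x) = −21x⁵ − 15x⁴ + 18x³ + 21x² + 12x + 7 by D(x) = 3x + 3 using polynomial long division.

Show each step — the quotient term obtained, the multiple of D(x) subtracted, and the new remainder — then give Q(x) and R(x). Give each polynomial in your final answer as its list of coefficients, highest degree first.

Step 1: lead(−21x⁵ − 15x⁴ + 18x³ + 21x² + 12x + 7) ÷ lead(D) = −21x⁵ ÷ 3x = −7x⁴. Subtract (−7x⁴)·D = −21x⁵ − 21x⁴. Remainder: 6x⁴ + 18x³ + 21x² + 12x + 7.
Step 2: lead(6x⁴ + 18x³ + 21x² + 12x + 7) ÷ lead(D) = 6x⁴ ÷ 3x = 2x³. Subtract (2x³)·D = 6x⁴ + 6x³. Remainder: 12x³ + 21x² + 12x + 7.
Step 3: lead(12x³ + 21x² + 12x + 7) ÷ lead(D) = 12x³ ÷ 3x = 4x². Subtract (4x²)·D = 12x³ + 12x². Remainder: 9x² + 12x + 7.
Step 4: lead(9x² + 12x + 7) ÷ lead(D) = 9x² ÷ 3x = 3x. Subtract (3x)·D = 9x² + 9x. Remainder: 3x + 7.
Step 5: lead(3x + 7) ÷ lead(D) = 3x ÷ 3x = 1. Subtract (1)·D = 3x + 3. Remainder: 4.

Q = [-7, 2, 4, 3, 1]; R = [4]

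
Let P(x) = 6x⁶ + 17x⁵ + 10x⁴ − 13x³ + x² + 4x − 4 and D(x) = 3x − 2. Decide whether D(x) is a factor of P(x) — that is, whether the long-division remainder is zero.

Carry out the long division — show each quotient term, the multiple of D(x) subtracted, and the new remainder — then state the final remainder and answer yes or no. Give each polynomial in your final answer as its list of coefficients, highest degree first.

R = [0], so D(x) is a factor of P(x). yes

Step 1: lead(6x⁶ + 17x⁵ + 10x⁴ − 13x³ + x² + 4x − 4) ÷ lead(D) = 6x⁶ ÷ 3x = 2x⁵. Subtract (2x⁵)·D = 6x⁶ − 4x⁵. Remainder: 21x⁵ + 10x⁴ − 13x³ + x² + 4x − 4.
Step 2: lead(21x⁵ + 10x⁴ − 13x³ + x² + 4x − 4) ÷ lead(D) = 21x⁵ ÷ 3x = 7x⁴. Subtract (7x⁴)·D = 21x⁵ − 14x⁴. Remainder: 24x⁴ − 13x³ + x² + 4x − 4.
Step 3: lead(24x⁴ − 13x³ + x² + 4x − 4) ÷ lead(D) = 24x⁴ ÷ 3x = 8x³. Subtract (8x³)·D = 24x⁴ − 16x³. Remainder: 3x³ + x² + 4x − 4.
Step 4: lead(3x³ + x² + 4x − 4) ÷ lead(D) = 3x³ ÷ 3x = x². Subtract (x²)·D = 3x³ − 2x². Remainder: 3x² + 4x − 4.
Step 5: lead(3x² + 4x − 4) ÷ lead(D) = 3x² ÷ 3x = x. Subtract (x)·D = 3x² − 2x. Remainder: 6x − 4.
Step 6: lead(6x − 4) ÷ lead(D) = 6x ÷ 3x = 2. Subtract (2)·D = 6x − 4. Remainder: 0.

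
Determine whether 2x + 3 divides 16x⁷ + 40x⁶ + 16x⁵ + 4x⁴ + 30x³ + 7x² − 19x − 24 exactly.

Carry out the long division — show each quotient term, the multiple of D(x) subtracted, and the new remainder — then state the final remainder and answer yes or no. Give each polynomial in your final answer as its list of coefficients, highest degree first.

Step 1: lead(16x⁷ + 40x⁶ + 16x⁵ + 4x⁴ + 30x³ + 7x² − 19x − 24) ÷ lead(D) = 16x⁷ ÷ 2x = 8x⁶. Subtract (8x⁶)·D = 16x⁷ + 24x⁶. Remainder: 16x⁶ + 16x⁵ + 4x⁴ + 30x³ + 7x² − 19x − 24.
Step 2: lead(16x⁶ + 16x⁵ + 4x⁴ + 30x³ + 7x² − 19x − 24) ÷ lead(D) = 16x⁶ ÷ 2x = 8x⁵. Subtract (8x⁵)·D = 16x⁶ + 24x⁵. Remainder: −8x⁵ + 4x⁴ + 30x³ + 7x² − 19x − 24.
Step 3: lead(−8x⁵ + 4x⁴ + 30x³ + 7x² − 19x − 24) ÷ lead(D) = −8x⁵ ÷ 2x = −4x⁴. Subtract (−4x⁴)·D = −8x⁵ − 12x⁴. Remainder: 16x⁴ + 30x³ + 7x² − 19x − 24.
Step 4: lead(16x⁴ + 30x³ + 7x² − 19x − 24) ÷ lead(D) = 16x⁴ ÷ 2x = 8x³. Subtract (8x³)·D = 16x⁴ + 24x³. Remainder: 6x³ + 7x² − 19x − 24.
Step 5: lead(6x³ + 7x² − 19x − 24) ÷ lead(D) = 6x³ ÷ 2x = 3x². Subtract (3x²)·D = 6x³ + 9x². Remainder: −2x² − 19x − 24.
Step 6: lead(−2x² − 19x − 24) ÷ lead(D) = −2x² ÷ 2x = −x. Subtract (−x)·D = −2x² − 3x. Remainder: −16x − 24.
Step 7: lead(−16x − 24) ÷ lead(D) = −16x ÷ 2x = −8. Subtract (−8)·D = −16x − 24. Remainder: 0.

R = [0], so D(x) is a factor of P(x). yes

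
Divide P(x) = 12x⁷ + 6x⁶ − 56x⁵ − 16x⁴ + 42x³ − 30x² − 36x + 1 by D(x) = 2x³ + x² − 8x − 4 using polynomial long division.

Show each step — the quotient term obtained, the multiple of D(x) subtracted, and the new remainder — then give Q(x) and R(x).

Q(x) = 6x⁴ − 4x² + 6x + 2; R(x) = 4x + 9

Step 1: lead(12x⁷ + 6x⁶ − 56x⁵ − 16x⁴ + 42x³ − 30x² − 36x + 1) ÷ lead(D) = 12x⁷ ÷ 2x³ = 6x⁴. Subtract (6x⁴)·D = 12x⁷ + 6x⁶ − 48x⁵ − 24x⁴. Remainder: −8x⁵ + 8x⁴ + 42x³ − 30x² − 36x + 1.
Step 2: lead(−8x⁵ + 8x⁴ + 42x³ − 30x² − 36x + 1) ÷ lead(D) = −8x⁵ ÷ 2x³ = −4x². Subtract (−4x²)·D = −8x⁵ − 4x⁴ + 32x³ + 16x². Remainder: 12x⁴ + 10x³ − 46x² − 36x + 1.
Step 3: lead(12x⁴ + 10x³ − 46x² − 36x + 1) ÷ lead(D) = 12x⁴ ÷ 2x³ = 6x. Subtract (6x)·D = 12x⁴ + 6x³ − 48x² − 24x. Remainder: 4x³ + 2x² − 12x + 1.
Step 4: lead(4x³ + 2x² − 12x + 1) ÷ lead(D) = 4x³ ÷ 2x³ = 2. Subtract (2)·D = 4x³ + 2x² − 16x − 8. Remainder: 4x + 9.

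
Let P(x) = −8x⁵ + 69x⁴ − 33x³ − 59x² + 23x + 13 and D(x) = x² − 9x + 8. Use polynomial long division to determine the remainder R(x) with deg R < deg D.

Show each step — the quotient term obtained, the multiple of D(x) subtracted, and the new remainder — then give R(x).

Step 1: lead(−8x⁵ + 69x⁴ − 33x³ − 59x² + 23x + 13) ÷ lead(D) = −8x⁵ ÷ x² = −8x³. Subtract (−8x³)·D = −8x⁵ + 72x⁴ − 64x³. Remainder: −3x⁴ + 31x³ − 59x² + 23x + 13.
Step 2: lead(−3x⁴ + 31x³ − 59x² + 23x + 13) ÷ lead(D) = −3x⁴ ÷ x² = −3x². Subtract (−3x²)·D = −3x⁴ + 27x³ − 24x². Remainder: 4x³ − 35x² + 23x + 13.
Step 3: lead(4x³ − 35x² + 23x + 13) ÷ lead(D) = 4x³ ÷ x² = 4x. Subtract (4x)·D = 4x³ − 36x² + 32x. Remainder: x² − 9x + 13.
Step 4: lead(x² − 9x + 13) ÷ lead(D) = x² ÷ x² = 1. Subtract (1)·D = x² − 9x + 8. Remainder: 5.

R(x) = 5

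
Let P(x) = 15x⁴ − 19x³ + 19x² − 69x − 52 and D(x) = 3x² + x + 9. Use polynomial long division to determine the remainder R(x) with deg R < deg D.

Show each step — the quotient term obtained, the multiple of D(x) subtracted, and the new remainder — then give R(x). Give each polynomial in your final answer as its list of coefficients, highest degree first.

R = [9, 2]

Step 1: lead(15x⁴ − 19x³ + 19x² − 69x − 52) ÷ lead(D) = 15x⁴ ÷ 3x² = 5x². Subtract (5x²)·D = 15x⁴ + 5x³ + 45x². Remainder: −24x³ − 26x² − 69x − 52.
Step 2: lead(−24x³ − 26x² − 69x − 52) ÷ lead(D) = −24x³ ÷ 3x² = −8x. Subtract (−8x)·D = −24x³ − 8x² − 72x. Remainder: −18x² + 3x − 52.
Step 3: lead(−18x² + 3x − 52) ÷ lead(D) = −18x² ÷ 3x² = −6. Subtract (−6)·D = −18x² − 6x − 54. Remainder: 9x + 2.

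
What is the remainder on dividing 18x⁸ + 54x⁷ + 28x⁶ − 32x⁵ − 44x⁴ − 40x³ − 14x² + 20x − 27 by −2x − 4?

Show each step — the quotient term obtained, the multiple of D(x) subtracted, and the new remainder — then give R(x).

R(x) = 5

Step 1: lead(18x⁸ + 54x⁷ + 28x⁶ − 32x⁵ − 44x⁴ − 40x³ − 14x² + 20x − 27) ÷ lead(D) = 18x⁸ ÷ −2x = −9x⁷. Subtract (−9x⁷)·D = 18x⁸ + 36x⁷. Remainder: 18x⁷ + 28x⁶ − 32x⁵ − 44x⁴ − 40x³ − 14x² + 20x − 27.
Step 2: lead(18x⁷ + 28x⁶ − 32x⁵ − 44x⁴ − 40x³ − 14x² + 20x − 27) ÷ lead(D) = 18x⁷ ÷ −2x = −9x⁶. Subtract (−9x⁶)·D = 18x⁷ + 36x⁶. Remainder: −8x⁶ − 32x⁵ − 44x⁴ − 40x³ − 14x² + 20x − 27.
Step 3: lead(−8x⁶ − 32x⁵ − 44x⁴ − 40x³ − 14x² + 20x − 27) ÷ lead(D) = −8x⁶ ÷ −2x = 4x⁵. Subtract (4x⁵)·D = −8x⁶ − 16x⁵. Remainder: −16x⁵ − 44x⁴ − 40x³ − 14x² + 20x − 27.
Step 4: lead(−16x⁵ − 44x⁴ − 40x³ − 14x² + 20x − 27) ÷ lead(D) = −16x⁵ ÷ −2x = 8x⁴. Subtract (8x⁴)·D = −16x⁵ − 32x⁴. Remainder: −12x⁴ − 40x³ − 14x² + 20x − 27.
Step 5: lead(−12x⁴ − 40x³ − 14x² + 20x − 27) ÷ lead(D) = −12x⁴ ÷ −2x = 6x³. Subtract (6x³)·D = −12x⁴ − 24x³. Remainder: −16x³ − 14x² + 20x − 27.
Step 6: lead(−16x³ − 14x² + 20x − 27) ÷ lead(D) = −16x³ ÷ −2x = 8x². Subtract (8x²)·D = −16x³ − 32x². Remainder: 18x² + 20x − 27.
Step 7: lead(18x² + 20x − 27) ÷ lead(D) = 18x² ÷ −2x = −9x. Subtract (−9x)·D = 18x² + 36x. Remainder: −16x − 27.
Step 8: lead(−16x − 27) ÷ lead(D) = −16x ÷ −2x = 8. Subtract (8)·D = −16x − 32. Remainder: 5.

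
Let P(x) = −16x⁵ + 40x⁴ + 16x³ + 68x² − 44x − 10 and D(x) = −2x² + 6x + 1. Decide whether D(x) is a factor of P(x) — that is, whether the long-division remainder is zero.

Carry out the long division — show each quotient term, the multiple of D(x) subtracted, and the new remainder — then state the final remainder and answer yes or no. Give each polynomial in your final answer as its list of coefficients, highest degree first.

R = [-4, -2], so D(x) is not a factor of P(x). no

Step 1: lead(−16x⁵ + 40x⁴ + 16x³ + 68x² − 44x − 10) ÷ lead(D) = −16x⁵ ÷ −2x² = 8x³. Subtract (8x³)·D = −16x⁵ + 48x⁴ + 8x³. Remainder: −8x⁴ + 8x³ + 68x² − 44x − 10.
Step 2: lead(−8x⁴ + 8x³ + 68x² − 44x − 10) ÷ lead(D) = −8x⁴ ÷ −2x² = 4x². Subtract (4x²)·D = −8x⁴ + 24x³ + 4x². Remainder: −16x³ + 64x² − 44x − 10.
Step 3: lead(−16x³ + 64x² − 44x − 10) ÷ lead(D) = −16x³ ÷ −2x² = 8x. Subtract (8x)·D = −16x³ + 48x² + 8x. Remainder: 16x² − 52x − 10.
Step 4: lead(16x² − 52x − 10) ÷ lead(D) = 16x² ÷ −2x² = −8. Subtract (−8)·D = 16x² − 48x − 8. Remainder: −4x − 2.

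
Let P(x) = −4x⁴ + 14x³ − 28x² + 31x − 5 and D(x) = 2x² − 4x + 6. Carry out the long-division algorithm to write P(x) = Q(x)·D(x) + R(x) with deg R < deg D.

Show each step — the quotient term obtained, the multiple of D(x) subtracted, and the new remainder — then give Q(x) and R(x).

Step 1: lead(−4x⁴ + 14x³ − 28x² + 31x − 5) ÷ lead(D) = −4x⁴ ÷ 2x² = −2x². Subtract (−2x²)·D = −4x⁴ + 8x³ − 12x². Remainder: 6x³ − 16x² + 31x − 5.
Step 2: lead(6x³ − 16x² + 31x − 5) ÷ lead(D) = 6x³ ÷ 2x² = 3x. Subtract (3x)·D = 6x³ − 12x² + 18x. Remainder: −4x² + 13x − 5.
Step 3: lead(−4x² + 13x − 5) ÷ lead(D) = −4x² ÷ 2x² = −2. Subtract (−2)·D = −4x² + 8x − 12. Remainder: 5x + 7.

Q(x) = −2x² + 3x − 2; R(x) = 5x + 7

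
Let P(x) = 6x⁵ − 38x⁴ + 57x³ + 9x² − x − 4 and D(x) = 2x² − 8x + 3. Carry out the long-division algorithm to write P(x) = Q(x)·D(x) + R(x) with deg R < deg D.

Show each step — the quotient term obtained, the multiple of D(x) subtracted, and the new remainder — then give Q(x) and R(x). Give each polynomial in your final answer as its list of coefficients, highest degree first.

Q = [3, -7, -4, -1]; R = [3, -1]

Step 1: lead(6x⁵ − 38x⁴ + 57x³ + 9x² − x − 4) ÷ lead(D) = 6x⁵ ÷ 2x² = 3x³. Subtract (3x³)·D = 6x⁵ − 24x⁴ + 9x³. Remainder: −14x⁴ + 48x³ + 9x² − x − 4.
Step 2: lead(−14x⁴ + 48x³ + 9x² − x − 4) ÷ lead(D) = −14x⁴ ÷ 2x² = −7x². Subtract (−7x²)·D = −14x⁴ + 56x³ − 21x². Remainder: −8x³ + 30x² − x − 4.
Step 3: lead(−8x³ + 30x² − x − 4) ÷ lead(D) = −8x³ ÷ 2x² = −4x. Subtract (−4x)·D = −8x³ + 32x² − 12x. Remainder: −2x² + 11x − 4.
Step 4: lead(−2x² + 11x − 4) ÷ lead(D) = −2x² ÷ 2x² = −1. Subtract (−1)·D = −2x² + 8x − 3. Remainder: 3x − 1.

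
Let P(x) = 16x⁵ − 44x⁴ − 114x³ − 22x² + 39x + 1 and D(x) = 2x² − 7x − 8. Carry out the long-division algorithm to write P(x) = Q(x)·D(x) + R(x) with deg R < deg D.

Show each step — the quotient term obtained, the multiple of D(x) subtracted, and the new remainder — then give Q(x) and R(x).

Q(x) = 8x³ + 6x² − 4x − 1; R(x) = −7

Step 1: lead(16x⁵ − 44x⁴ − 114x³ − 22x² + 39x + 1) ÷ lead(D) = 16x⁵ ÷ 2x² = 8x³. Subtract (8x³)·D = 16x⁵ − 56x⁴ − 64x³. Remainder: 12x⁴ − 50x³ − 22x² + 39x + 1.
Step 2: lead(12x⁴ − 50x³ − 22x² + 39x + 1) ÷ lead(D) = 12x⁴ ÷ 2x² = 6x². Subtract (6x²)·D = 12x⁴ − 42x³ − 48x². Remainder: −8x³ + 26x² + 39x + 1.
Step 3: lead(−8x³ + 26x² + 39x + 1) ÷ lead(D) = −8x³ ÷ 2x² = −4x. Subtract (−4x)·D = −8x³ + 28x² + 32x. Remainder: −2x² + 7x + 1.
Step 4: lead(−2x² + 7x + 1) ÷ lead(D) = −2x² ÷ 2x² = −1. Subtract (−1)·D = −2x² + 7x + 8. Remainder: −7.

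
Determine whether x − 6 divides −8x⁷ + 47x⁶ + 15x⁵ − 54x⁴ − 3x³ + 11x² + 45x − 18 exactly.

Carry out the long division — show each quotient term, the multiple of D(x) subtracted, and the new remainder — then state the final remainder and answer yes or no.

Step 1: lead(−8x⁷ + 47x⁶ + 15x⁵ − 54x⁴ − 3x³ + 11x² + 45x − 18) ÷ lead(D) = −8x⁷ ÷ x = −8x⁶. Subtract (−8x⁶)·D = −8x⁷ + 48x⁶. Remainder: −x⁶ + 15x⁵ − 54x⁴ − 3x³ + 11x² + 45x − 18.
Step 2: lead(−x⁶ + 15x⁵ − 54x⁴ − 3x³ + 11x² + 45x − 18) ÷ lead(D) = −x⁶ ÷ x = −x⁵. Subtract (−x⁵)·D = −x⁶ + 6x⁵. Remainder: 9x⁵ − 54x⁴ − 3x³ + 11x² + 45x − 18.
Step 3: lead(9x⁵ − 54x⁴ − 3x³ + 11x² + 45x − 18) ÷ lead(D) = 9x⁵ ÷ x = 9x⁴. Subtract (9x⁴)·D = 9x⁵ − 54x⁴. Remainder: −3x³ + 11x² + 45x − 18.
Step 4: lead(−3x³ + 11x² + 45x − 18) ÷ lead(D) = −3x³ ÷ x = −3x². Subtract (−3x²)·D = −3x³ + 18x². Remainder: −7x² + 45x − 18.
Step 5: lead(−7x² + 45x − 18) ÷ lead(D) = −7x² ÷ x = −7x. Subtract (−7x)·D = −7x² + 42x. Remainder: 3x − 18.
Step 6: lead(3x − 18) ÷ lead(D) = 3x ÷ x = 3. Subtract (3)·D = 3x − 18. Remainder: 0.

R(x) = 0, so D(x) is a factor of P(x). yes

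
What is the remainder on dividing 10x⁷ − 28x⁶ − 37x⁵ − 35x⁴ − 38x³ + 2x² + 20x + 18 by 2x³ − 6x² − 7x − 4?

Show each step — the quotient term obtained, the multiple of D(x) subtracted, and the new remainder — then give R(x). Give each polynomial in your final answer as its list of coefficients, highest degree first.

R = [2]

Step 1: lead(10x⁷ − 28x⁶ − 37x⁵ − 35x⁴ − 38x³ + 2x² + 20x + 18) ÷ lead(D) = 10x⁷ ÷ 2x³ = 5x⁴. Subtract (5x⁴)·D = 10x⁷ − 30x⁶ − 35x⁵ − 20x⁴. Remainder: 2x⁶ − 2x⁵ − 15x⁴ − 38x³ + 2x² + 20x + 18.
Step 2: lead(2x⁶ − 2x⁵ − 15x⁴ − 38x³ + 2x² + 20x + 18) ÷ lead(D) = 2x⁶ ÷ 2x³ = x³. Subtract (x³)·D = 2x⁶ − 6x⁵ − 7x⁴ − 4x³. Remainder: 4x⁵ − 8x⁴ − 34x³ + 2x² + 20x + 18.
Step 3: lead(4x⁵ − 8x⁴ − 34x³ + 2x² + 20x + 18) ÷ lead(D) = 4x⁵ ÷ 2x³ = 2x². Subtract (2x²)·D = 4x⁵ − 12x⁴ − 14x³ − 8x². Remainder: 4x⁴ − 20x³ + 10x² + 20x + 18.
Step 4: lead(4x⁴ − 20x³ + 10x² + 20x + 18) ÷ lead(D) = 4x⁴ ÷ 2x³ = 2x. Subtract (2x)·D = 4x⁴ − 12x³ − 14x² − 8x. Remainder: −8x³ + 24x² + 28x + 18.
Step 5: lead(−8x³ + 24x² + 28x + 18) ÷ lead(D) = −8x³ ÷ 2x³ = −4. Subtract (−4)·D = −8x³ + 24x² + 28x + 16. Remainder: 2.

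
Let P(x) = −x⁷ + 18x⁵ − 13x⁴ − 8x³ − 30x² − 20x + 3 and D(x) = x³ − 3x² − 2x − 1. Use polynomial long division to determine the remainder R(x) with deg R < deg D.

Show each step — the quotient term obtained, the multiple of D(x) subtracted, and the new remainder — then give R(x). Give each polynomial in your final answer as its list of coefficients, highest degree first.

R = [-3, -7, 9]

Step 1: lead(−x⁷ + 18x⁵ − 13x⁴ − 8x³ − 30x² − 20x + 3) ÷ lead(D) = −x⁷ ÷ x³ = −x⁴. Subtract (−x⁴)·D = −x⁷ + 3x⁶ + 2x⁵ + x⁴. Remainder: −3x⁶ + 16x⁵ − 14x⁴ − 8x³ − 30x² − 20x + 3.
Step 2: lead(−3x⁶ + 16x⁵ − 14x⁴ − 8x³ − 30x² − 20x + 3) ÷ lead(D) = −3x⁶ ÷ x³ = −3x³. Subtract (−3x³)·D = −3x⁶ + 9x⁵ + 6x⁴ + 3x³. Remainder: 7x⁵ − 20x⁴ − 11x³ − 30x² − 20x + 3.
Step 3: lead(7x⁵ − 20x⁴ − 11x³ − 30x² − 20x + 3) ÷ lead(D) = 7x⁵ ÷ x³ = 7x². Subtract (7x²)·D = 7x⁵ − 21x⁴ − 14x³ − 7x². Remainder: x⁴ + 3x³ − 23x² − 20x + 3.
Step 4: lead(x⁴ + 3x³ − 23x² − 20x + 3) ÷ lead(D) = x⁴ ÷ x³ = x. Subtract (x)·D = x⁴ − 3x³ − 2x² − x. Remainder: 6x³ − 21x² − 19x + 3.
Step 5: lead(6x³ − 21x² − 19x + 3) ÷ lead(D) = 6x³ ÷ x³ = 6. Subtract (6)·D = 6x³ − 18x² − 12x − 6. Remainder: −3x² − 7x + 9.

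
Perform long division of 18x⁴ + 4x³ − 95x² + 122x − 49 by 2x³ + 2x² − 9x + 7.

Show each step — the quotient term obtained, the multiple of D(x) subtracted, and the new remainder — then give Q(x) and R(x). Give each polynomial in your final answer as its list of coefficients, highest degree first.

Q = [9, -7]; R = [-4, 0]

Step 1: lead(18x⁴ + 4x³ − 95x² + 122x − 49) ÷ lead(D) = 18x⁴ ÷ 2x³ = 9x. Subtract (9x)·D = 18x⁴ + 18x³ − 81x² + 63x. Remainder: −14x³ − 14x² + 59x − 49.
Step 2: lead(−14x³ − 14x² + 59x − 49) ÷ lead(D) = −14x³ ÷ 2x³ = −7. Subtract (−7)·D = −14x³ − 14x² + 63x − 49. Remainder: −4x.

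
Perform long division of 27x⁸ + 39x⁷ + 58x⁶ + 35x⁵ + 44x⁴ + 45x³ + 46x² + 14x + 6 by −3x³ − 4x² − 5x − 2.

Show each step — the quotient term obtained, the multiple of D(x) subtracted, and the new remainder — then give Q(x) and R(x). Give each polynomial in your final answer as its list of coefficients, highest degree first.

Step 1: lead(27x⁸ + 39x⁷ + 58x⁶ + 35x⁵ + 44x⁴ + 45x³ + 46x² + 14x + 6) ÷ lead(D) = 27x⁸ ÷ −3x³ = −9x⁵. Subtract (−9x⁵)·D = 27x⁸ + 36x⁷ + 45x⁶ + 18x⁵. Remainder: 3x⁷ + 13x⁶ + 17x⁵ + 44x⁴ + 45x³ + 46x² + 14x + 6.
Step 2: lead(3x⁷ + 13x⁶ + 17x⁵ + 44x⁴ + 45x³ + 46x² + 14x + 6) ÷ lead(D) = 3x⁷ ÷ −3x³ = −x⁴. Subtract (−x⁴)·D = 3x⁷ + 4x⁶ + 5x⁵ + 2x⁴. Remainder: 9x⁶ + 12x⁵ + 42x⁴ + 45x³ + 46x² + 14x + 6.
Step 3: lead(9x⁶ + 12x⁵ + 42x⁴ + 45x³ + 46x² + 14x + 6) ÷ lead(D) = 9x⁶ ÷ −3x³ = −3x³. Subtract (−3x³)·D = 9x⁶ + 12x⁵ + 15x⁴ + 6x³. Remainder: 27x⁴ + 39x³ + 46x² + 14x + 6.
Step 4: lead(27x⁴ + 39x³ + 46x² + 14x + 6) ÷ lead(D) = 27x⁴ ÷ −3x³ = −9x. Subtract (−9x)·D = 27x⁴ + 36x³ + 45x² + 18x. Remainder: 3x³ + x² − 4x + 6.
Step 5: lead(3x³ + x² − 4x + 6) ÷ lead(D) = 3x³ ÷ −3x³ = −1. Subtract (−1)·D = 3x³ + 4x² + 5x + 2. Remainder: −3x² − 9x + 4.

Q = [-9, -1, -3, 0, -9, -1]; R = [-3, -9, 4]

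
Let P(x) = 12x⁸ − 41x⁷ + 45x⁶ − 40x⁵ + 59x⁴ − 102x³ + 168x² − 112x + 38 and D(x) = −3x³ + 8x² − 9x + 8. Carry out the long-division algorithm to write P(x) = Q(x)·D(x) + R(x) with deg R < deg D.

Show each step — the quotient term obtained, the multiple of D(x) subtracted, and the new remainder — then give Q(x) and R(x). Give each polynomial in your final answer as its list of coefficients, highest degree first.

Step 1: lead(12x⁸ − 41x⁷ + 45x⁶ − 40x⁵ + 59x⁴ − 102x³ + 168x² − 112x + 38) ÷ lead(D) = 12x⁸ ÷ −3x³ = −4x⁵. Subtract (−4x⁵)·D = 12x⁸ − 32x⁷ + 36x⁶ − 32x⁵. Remainder: −9x⁷ + 9x⁶ − 8x⁵ + 59x⁴ − 102x³ + 168x² − 112x + 38.
Step 2: lead(−9x⁷ + 9x⁶ − 8x⁵ + 59x⁴ − 102x³ + 168x² − 112x + 38) ÷ lead(D) = −9x⁷ ÷ −3x³ = 3x⁴. Subtract (3x⁴)·D = −9x⁷ + 24x⁶ − 27x⁵ + 24x⁴. Remainder: −15x⁶ + 19x⁵ + 35x⁴ − 102x³ + 168x² − 112x + 38.
Step 3: lead(−15x⁶ + 19x⁵ + 35x⁴ − 102x³ + 168x² − 112x + 38) ÷ lead(D) = −15x⁶ ÷ −3x³ = 5x³. Subtract (5x³)·D = −15x⁶ + 40x⁵ − 45x⁴ + 40x³. Remainder: −21x⁵ + 80x⁴ − 142x³ + 168x² − 112x + 38.
Step 4: lead(−21x⁵ + 80x⁴ − 142x³ + 168x² − 112x + 38) ÷ lead(D) = −21x⁵ ÷ −3x³ = 7x². Subtract (7x²)·D = −21x⁵ + 56x⁴ − 63x³ + 56x². Remainder: 24x⁴ − 79x³ + 112x² − 112x + 38.
Step 5: lead(24x⁴ − 79x³ + 112x² − 112x + 38) ÷ lead(D) = 24x⁴ ÷ −3x³ = −8x. Subtract (−8x)·D = 24x⁴ − 64x³ + 72x² − 64x. Remainder: −15x³ + 40x² − 48x + 38.
Step 6: lead(−15x³ + 40x² − 48x + 38) ÷ lead(D) = −15x³ ÷ −3x³ = 5. Subtract (5)·D = −15x³ + 40x² − 45x + 40. Remainder: −3x − 2.

Q = [-4, 3, 5, 7, -8, 5]; R = [-3, -2]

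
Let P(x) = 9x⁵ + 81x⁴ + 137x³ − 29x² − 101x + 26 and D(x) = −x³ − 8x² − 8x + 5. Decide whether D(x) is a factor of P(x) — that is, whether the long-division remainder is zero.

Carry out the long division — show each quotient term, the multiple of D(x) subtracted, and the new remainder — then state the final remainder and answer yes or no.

Step 1: lead(9x⁵ + 81x⁴ + 137x³ − 29x² − 101x + 26) ÷ lead(D) = 9x⁵ ÷ −x³ = −9x². Subtract (−9x²)·D = 9x⁵ + 72x⁴ + 72x³ − 45x². Remainder: 9x⁴ + 65x³ + 16x² − 101x + 26.
Step 2: lead(9x⁴ + 65x³ + 16x² − 101x + 26) ÷ lead(D) = 9x⁴ ÷ −x³ = −9x. Subtract (−9x)·D = 9x⁴ + 72x³ + 72x² − 45x. Remainder: −7x³ − 56x² − 56x + 26.
Step 3: lead(−7x³ − 56x² − 56x + 26) ÷ lead(D) = −7x³ ÷ −x³ = 7. Subtract (7)·D = −7x³ − 56x² − 56x + 35. Remainder: −9.

R(x) = −9, so D(x) is not a factor of P(x). no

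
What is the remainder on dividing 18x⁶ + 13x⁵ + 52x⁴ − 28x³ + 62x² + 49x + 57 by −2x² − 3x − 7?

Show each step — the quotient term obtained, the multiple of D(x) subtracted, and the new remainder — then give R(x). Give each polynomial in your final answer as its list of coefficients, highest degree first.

R = [1, -6]

Step 1: lead(18x⁶ + 13x⁵ + 52x⁴ − 28x³ + 62x² + 49x + 57) ÷ lead(D) = 18x⁶ ÷ −2x² = −9x⁴. Subtract (−9x⁴)·D = 18x⁶ + 27x⁵ + 63x⁴. Remainder: −14x⁵ − 11x⁴ − 28x³ + 62x² + 49x + 57.
Step 2: lead(−14x⁵ − 11x⁴ − 28x³ + 62x² + 49x + 57) ÷ lead(D) = −14x⁵ ÷ −2x² = 7x³. Subtract (7x³)·D = −14x⁵ − 21x⁴ − 49x³. Remainder: 10x⁴ + 21x³ + 62x² + 49x + 57.
Step 3: lead(10x⁴ + 21x³ + 62x² + 49x + 57) ÷ lead(D) = 10x⁴ ÷ −2x² = −5x². Subtract (−5x²)·D = 10x⁴ + 15x³ + 35x². Remainder: 6x³ + 27x² + 49x + 57.
Step 4: lead(6x³ + 27x² + 49x + 57) ÷ lead(D) = 6x³ ÷ −2x² = −3x. Subtract (−3x)·D = 6x³ + 9x² + 21x. Remainder: 18x² + 28x + 57.
Step 5: lead(18x² + 28x + 57) ÷ lead(D) = 18x² ÷ −2x² = −9. Subtract (−9)·D = 18x² + 27x + 63. Remainder: x − 6.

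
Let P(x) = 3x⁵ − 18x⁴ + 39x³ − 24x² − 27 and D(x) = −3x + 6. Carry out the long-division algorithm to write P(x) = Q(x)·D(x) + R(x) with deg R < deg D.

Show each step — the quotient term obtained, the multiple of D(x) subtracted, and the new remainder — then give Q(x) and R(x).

Step 1: lead(3x⁵ − 18x⁴ + 39x³ − 24x² − 27) ÷ lead(D) = 3x⁵ ÷ −3x = −x⁴. Subtract (−x⁴)·D = 3x⁵ − 6x⁴. Remainder: −12x⁴ + 39x³ − 24x² − 27.
Step 2: lead(−12x⁴ + 39x³ − 24x² − 27) ÷ lead(D) = −12x⁴ ÷ −3x = 4x³. Subtract (4x³)·D = −12x⁴ + 24x³. Remainder: 15x³ − 24x² − 27.
Step 3: lead(15x³ − 24x² − 27) ÷ lead(D) = 15x³ ÷ −3x = −5x². Subtract (−5x²)·D = 15x³ − 30x². Remainder: 6x² − 27.
Step 4: lead(6x² − 27) ÷ lead(D) = 6x² ÷ −3x = −2x. Subtract (−2x)·D = 6x² − 12x. Remainder: 12x − 27.
Step 5: lead(12x − 27) ÷ lead(D) = 12x ÷ −3x = −4. Subtract (−4)·D = 12x − 24. Remainder: −3.

Q(x) = −x⁴ + 4x³ − 5x² − 2x − 4; R(x) = −3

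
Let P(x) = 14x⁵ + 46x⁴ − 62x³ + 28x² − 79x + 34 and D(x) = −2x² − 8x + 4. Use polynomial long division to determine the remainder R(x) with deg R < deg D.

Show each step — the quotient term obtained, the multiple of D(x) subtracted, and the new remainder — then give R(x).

Step 1: lead(14x⁵ + 46x⁴ − 62x³ + 28x² − 79x + 34) ÷ lead(D) = 14x⁵ ÷ −2x² = −7x³. Subtract (−7x³)·D = 14x⁵ + 56x⁴ − 28x³. Remainder: −10x⁴ − 34x³ + 28x² − 79x + 34.
Step 2: lead(−10x⁴ − 34x³ + 28x² − 79x + 34) ÷ lead(D) = −10x⁴ ÷ −2x² = 5x². Subtract (5x²)·D = −10x⁴ − 40x³ + 20x². Remainder: 6x³ + 8x² − 79x + 34.
Step 3: lead(6x³ + 8x² − 79x + 34) ÷ lead(D) = 6x³ ÷ −2x² = −3x. Subtract (−3x)·D = 6x³ + 24x² − 12x. Remainder: −16x² − 67x + 34.
Step 4: lead(−16x² − 67x + 34) ÷ lead(D) = −16x² ÷ −2x² = 8. Subtract (8)·D = −16x² − 64x + 32. Remainder: −3x + 2.

R(x) = −3x + 2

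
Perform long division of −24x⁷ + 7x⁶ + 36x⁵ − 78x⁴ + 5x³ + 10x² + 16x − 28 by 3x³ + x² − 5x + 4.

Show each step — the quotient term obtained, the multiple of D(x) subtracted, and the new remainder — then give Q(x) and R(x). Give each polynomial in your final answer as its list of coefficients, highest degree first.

Q = [-8, 5, -3, -6, -8]; R = [4]

Step 1: lead(−24x⁷ + 7x⁶ + 36x⁵ − 78x⁴ + 5x³ + 10x² + 16x − 28) ÷ lead(D) = −24x⁷ ÷ 3x³ = −8x⁴. Subtract (−8x⁴)·D = −24x⁷ − 8x⁶ + 40x⁵ − 32x⁴. Remainder: 15x⁶ − 4x⁵ − 46x⁴ + 5x³ + 10x² + 16x − 28.
Step 2: lead(15x⁶ − 4x⁵ − 46x⁴ + 5x³ + 10x² + 16x − 28) ÷ lead(D) = 15x⁶ ÷ 3x³ = 5x³. Subtract (5x³)·D = 15x⁶ + 5x⁵ − 25x⁴ + 20x³. Remainder: −9x⁵ − 21x⁴ − 15x³ + 10x² + 16x − 28.
Step 3: lead(−9x⁵ − 21x⁴ − 15x³ + 10x² + 16x − 28) ÷ lead(D) = −9x⁵ ÷ 3x³ = −3x². Subtract (−3x²)·D = −9x⁵ − 3x⁴ + 15x³ − 12x². Remainder: −18x⁴ − 30x³ + 22x² + 16x − 28.
Step 4: lead(−18x⁴ − 30x³ + 22x² + 16x − 28) ÷ lead(D) = −18x⁴ ÷ 3x³ = −6x. Subtract (−6x)·D = −18x⁴ − 6x³ + 30x² − 24x. Remainder: −24x³ − 8x² + 40x − 28.
Step 5: lead(−24x³ − 8x² + 40x − 28) ÷ lead(D) = −24x³ ÷ 3x³ = −8. Subtract (−8)·D = −24x³ − 8x² + 40x − 32. Remainder: 4.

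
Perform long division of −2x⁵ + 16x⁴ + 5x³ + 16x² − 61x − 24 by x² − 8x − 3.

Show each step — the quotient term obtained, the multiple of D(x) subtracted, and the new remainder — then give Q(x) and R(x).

Step 1: lead(−2x⁵ + 16x⁴ + 5x³ + 16x² − 61x − 24) ÷ lead(D) = −2x⁵ ÷ x² = −2x³. Subtract (−2x³)·D = −2x⁵ + 16x⁴ + 6x³. Remainder: −x³ + 16x² − 61x − 24.
Step 2: lead(−x³ + 16x² − 61x − 24) ÷ lead(D) = −x³ ÷ x² = −x. Subtract (−x)·D = −x³ + 8x² + 3x. Remainder: 8x² − 64x − 24.
Step 3: lead(8x² − 64x − 24) ÷ lead(D) = 8x² ÷ x² = 8. Subtract (8)·D = 8x² − 64x − 24. Remainder: 0.

Q(x) = −2x³ − x + 8; R(x) = 0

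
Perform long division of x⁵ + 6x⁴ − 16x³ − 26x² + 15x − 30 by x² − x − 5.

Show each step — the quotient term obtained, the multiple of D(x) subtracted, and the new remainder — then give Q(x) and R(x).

Step 1: lead(x⁵ + 6x⁴ − 16x³ − 26x² + 15x − 30) ÷ lead(D) = x⁵ ÷ x² = x³. Subtract (x³)·D = x⁵ − x⁴ − 5x³. Remainder: 7x⁴ − 11x³ − 26x² + 15x − 30.
Step 2: lead(7x⁴ − 11x³ − 26x² + 15x − 30) ÷ lead(D) = 7x⁴ ÷ x² = 7x². Subtract (7x²)·D = 7x⁴ − 7x³ − 35x². Remainder: −4x³ + 9x² + 15x − 30.
Step 3: lead(−4x³ + 9x² + 15x − 30) ÷ lead(D) = −4x³ ÷ x² = −4x. Subtract (−4x)·D = −4x³ + 4x² + 20x. Remainder: 5x² − 5x − 30.
Step 4: lead(5x² − 5x − 30) ÷ lead(D) = 5x² ÷ x² = 5. Subtract (5)·D = 5x² − 5x − 25. Remainder: −5.

Q(x) = x³ + 7x² − 4x + 5; R(x) = −5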